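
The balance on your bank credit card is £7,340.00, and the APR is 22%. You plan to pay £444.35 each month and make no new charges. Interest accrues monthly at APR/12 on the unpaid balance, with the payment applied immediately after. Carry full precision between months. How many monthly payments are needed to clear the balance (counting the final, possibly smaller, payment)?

20 months

Monthly rate r = 22%/12 = 1.83333% = 0.0183333.
Recurrence: B ← B·(1+r) − £444.35.
Month 1: interest £134.57; balance after payment £7,030.22.
Month 2: interest £128.89; balance after payment £6,714.75.
Closed form: n = −ln(1 − rB₀/P)/ln(1+r) = −ln(0.69716)/ln(1.01833) ≈ 19.857, so the balance reaches zero during payment 20.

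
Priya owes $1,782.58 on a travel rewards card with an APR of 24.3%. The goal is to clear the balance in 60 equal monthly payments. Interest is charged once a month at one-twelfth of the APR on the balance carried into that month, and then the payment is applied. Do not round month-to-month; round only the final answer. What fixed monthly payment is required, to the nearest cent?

Monthly rate r = 24.3%/12 = 2.025% = 0.02025.
Level-payment amortization: P = B₀·r / (1 − (1+r)^(−n)) = 1782.58·0.02025 / (1 − 1.02025^(−60)).
Denominator 1 − (1+r)^(−60) = 0.699666489.
P = 36.0972 / 0.699666489 ≈ 51.59.

$51.59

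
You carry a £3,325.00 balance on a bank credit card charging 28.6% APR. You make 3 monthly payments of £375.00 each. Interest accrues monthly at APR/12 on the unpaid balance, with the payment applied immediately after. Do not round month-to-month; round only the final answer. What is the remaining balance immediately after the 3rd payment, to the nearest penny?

Monthly rate r = 28.6%/12 = 2.38333% = 0.0238333.
Each month: B ← B·(1+r) − £375.00.
Month 1: interest £79.25; balance after payment £3,029.25.
Month 2: interest £72.20; balance after payment £2,726.44.
Month 3: interest £64.98; balance after payment £2,416.42.

£2,416.42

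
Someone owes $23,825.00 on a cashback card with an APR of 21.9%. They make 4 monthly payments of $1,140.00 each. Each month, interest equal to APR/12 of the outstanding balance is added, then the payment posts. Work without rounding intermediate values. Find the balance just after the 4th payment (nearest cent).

$20,926.06

Monthly rate r = 21.9%/12 = 1.825% = 0.01825.
Each month: B ← B·(1+r) − $1,140.00.
Month 1: interest $434.81; balance after payment $23,119.81.
Month 2: interest $421.94; balance after payment $22,401.74.
Month 3: interest $408.83; balance after payment $21,670.57.
Month 4: interest $395.49; balance after payment $20,926.06.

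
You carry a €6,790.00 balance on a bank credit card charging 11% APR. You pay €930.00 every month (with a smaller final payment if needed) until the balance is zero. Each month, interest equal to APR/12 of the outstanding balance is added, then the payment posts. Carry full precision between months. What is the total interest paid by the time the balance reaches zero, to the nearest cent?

€271.08

Monthly rate r = 11%/12 = 0.916667% = 0.00916667.
Payoff takes n = ⌈−ln(1 − rB₀/P)/ln(1+r)⌉ = ⌈7.591⌉ = 8 payments; the last is €551.08.
Total paid = 7·€930.00 + €551.08 = €7,061.08.
Total interest = total paid − principal = €7,061.08 − €6,790.00 = €271.08.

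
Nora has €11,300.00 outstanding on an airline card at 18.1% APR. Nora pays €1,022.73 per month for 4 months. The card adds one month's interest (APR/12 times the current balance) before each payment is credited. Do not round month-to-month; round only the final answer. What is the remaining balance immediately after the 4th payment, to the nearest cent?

Monthly rate r = 18.1%/12 = 1.50833% = 0.0150833.
Each month: B ← B·(1+r) − €1,022.73.
Month 1: interest €170.44; balance after payment €10,447.71.
Month 2: interest €157.59; balance after payment €9,582.57.
Month 3: interest €144.54; balance after payment €8,704.38.
Month 4: interest €131.29; balance after payment €7,812.94.

€7,812.94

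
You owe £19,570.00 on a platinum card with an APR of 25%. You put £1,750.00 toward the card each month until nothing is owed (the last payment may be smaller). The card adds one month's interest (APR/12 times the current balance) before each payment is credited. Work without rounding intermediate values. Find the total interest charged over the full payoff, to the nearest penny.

Monthly rate r = 25%/12 = 2.08333% = 0.0208333.
Payoff takes n = ⌈−ln(1 − rB₀/P)/ln(1+r)⌉ = ⌈12.864⌉ = 13 payments; the last is £1,513.35.
Total paid = 12·£1,750.00 + £1,513.35 = £22,513.35.
Total interest = total paid − principal = £22,513.35 − £19,570.00 = £2,943.35.

£2,943.35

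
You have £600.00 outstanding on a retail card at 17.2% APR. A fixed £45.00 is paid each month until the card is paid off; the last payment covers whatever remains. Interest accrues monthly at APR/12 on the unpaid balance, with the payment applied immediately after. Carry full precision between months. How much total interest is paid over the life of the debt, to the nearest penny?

£70.66

Monthly rate r = 17.2%/12 = 1.43333% = 0.0143333.
Payoff takes n = ⌈−ln(1 − rB₀/P)/ln(1+r)⌉ = ⌈14.903⌉ = 15 payments; the last is £40.66.
Total paid = 14·£45.00 + £40.66 = £670.66.
Total interest = total paid − principal = £670.66 − £600.00 = £70.66.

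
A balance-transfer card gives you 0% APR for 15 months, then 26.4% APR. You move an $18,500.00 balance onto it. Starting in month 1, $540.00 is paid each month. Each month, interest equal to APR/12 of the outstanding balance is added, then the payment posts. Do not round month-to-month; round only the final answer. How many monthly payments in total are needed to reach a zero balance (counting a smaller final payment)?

Promo months 1–15 at r₀ = 0%/12 = 0; months 16+ at r₁ = 26.4%/12 = 0.022.
After month 15 (no interest yet): B = $18,500.00 − 15·$540.00 = $10,400.00.
Then at r₁ with $540.00/mo: n₂ = −ln(1 − r₁·B/P)/ln(1+r₁) ≈ 25.33 → 26 more payments.

41 payments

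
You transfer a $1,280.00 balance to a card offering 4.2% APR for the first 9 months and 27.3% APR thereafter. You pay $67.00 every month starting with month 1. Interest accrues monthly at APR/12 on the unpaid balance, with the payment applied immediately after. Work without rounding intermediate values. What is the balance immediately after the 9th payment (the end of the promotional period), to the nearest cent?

Promo months 1–9 at r₀ = 4.2%/12 = 0.0035; months 10+ at r₁ = 27.3%/12 = 0.02275.
After month 9: iterate B ← B·(1+r₀) − $67.00 for 9 months → $709.38.

$709.38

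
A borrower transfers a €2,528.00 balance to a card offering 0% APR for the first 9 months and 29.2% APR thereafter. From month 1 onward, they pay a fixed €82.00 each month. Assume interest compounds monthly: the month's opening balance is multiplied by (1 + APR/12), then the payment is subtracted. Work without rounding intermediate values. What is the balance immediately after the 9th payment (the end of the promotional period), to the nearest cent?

Promo months 1–9 at r₀ = 0%/12 = 0; months 10+ at r₁ = 29.2%/12 = 0.0243333.
After month 9 (no interest yet): B = €2,528.00 − 9·€82.00 = €1,790.00.

€1,790.00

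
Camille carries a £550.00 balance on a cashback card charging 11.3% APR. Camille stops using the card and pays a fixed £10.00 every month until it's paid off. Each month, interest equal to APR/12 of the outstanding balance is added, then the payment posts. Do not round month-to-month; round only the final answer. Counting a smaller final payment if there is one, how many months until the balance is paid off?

Monthly rate r = 11.3%/12 = 0.941667% = 0.00941667.
Recurrence: B ← B·(1+r) − £10.00.
Month 1: interest £5.18; balance after payment £545.18.
Month 2: interest £5.13; balance after payment £540.31.
Closed form: n = −ln(1 − rB₀/P)/ln(1+r) = −ln(0.48208)/ln(1.00942) ≈ 77.848, so the balance reaches zero during payment 78.

78 months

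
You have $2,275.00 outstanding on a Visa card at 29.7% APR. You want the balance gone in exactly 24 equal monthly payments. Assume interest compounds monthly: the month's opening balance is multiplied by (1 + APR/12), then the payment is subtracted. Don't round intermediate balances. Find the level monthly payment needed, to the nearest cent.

Monthly rate r = 29.7%/12 = 2.475% = 0.02475.
Level-payment amortization: P = B₀·r / (1 − (1+r)^(−n)) = 2275.00·0.02475 / (1 − 1.02475^(−24)).
Denominator 1 − (1+r)^(−24) = 0.443878414.
P = 56.3062 / 0.443878414 ≈ 126.85.

$126.85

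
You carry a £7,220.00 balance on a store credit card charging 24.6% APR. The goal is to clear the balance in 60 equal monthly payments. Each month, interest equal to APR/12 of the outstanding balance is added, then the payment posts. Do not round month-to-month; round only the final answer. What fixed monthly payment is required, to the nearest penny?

Monthly rate r = 24.6%/12 = 2.05% = 0.0205.
Level-payment amortization: P = B₀·r / (1 − (1+r)^(−n)) = 7220.00·0.0205 / (1 − 1.0205^(−60)).
Denominator 1 − (1+r)^(−60) = 0.704049242.
P = 148.01 / 0.704049242 ≈ 210.23.

£210.23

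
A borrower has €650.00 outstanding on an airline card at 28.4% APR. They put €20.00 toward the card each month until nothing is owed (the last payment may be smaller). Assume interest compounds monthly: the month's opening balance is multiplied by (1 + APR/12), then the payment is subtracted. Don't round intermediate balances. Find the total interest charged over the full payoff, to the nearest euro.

Monthly rate r = 28.4%/12 = 2.36667% = 0.0236667.
Payoff takes n = ⌈−ln(1 − rB₀/P)/ln(1+r)⌉ = ⌈62.676⌉ = 63 payments; the last is €13.58.
Total paid = 62·€20.00 + €13.58 = €1,253.58.
Total interest = total paid − principal = €1,253.58 − €650.00 = €603.58.

€604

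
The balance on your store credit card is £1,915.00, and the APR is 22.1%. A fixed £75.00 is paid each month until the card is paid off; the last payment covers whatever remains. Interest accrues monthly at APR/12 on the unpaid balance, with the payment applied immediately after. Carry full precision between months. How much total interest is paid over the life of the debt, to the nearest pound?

£696

Monthly rate r = 22.1%/12 = 1.84167% = 0.0184167.
Payoff takes n = ⌈−ln(1 − rB₀/P)/ln(1+r)⌉ = ⌈34.814⌉ = 35 payments; the last is £61.17.
Total paid = 34·£75.00 + £61.17 = £2,611.17.
Total interest = total paid − principal = £2,611.17 − £1,915.00 = £696.17.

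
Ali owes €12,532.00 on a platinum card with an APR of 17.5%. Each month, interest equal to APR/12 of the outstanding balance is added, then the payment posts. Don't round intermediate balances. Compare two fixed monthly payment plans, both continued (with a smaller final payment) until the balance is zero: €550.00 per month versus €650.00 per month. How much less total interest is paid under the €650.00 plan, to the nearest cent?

Monthly rate r = 17.5%/12 = 1.45833% = 0.0145833.
At €550.00/mo: n = ⌈−ln(1 − rB₀/P)/ln(1+r)⌉ = 28 payments (last €493.90); total interest = total paid − €12,532.00 = €2,811.90.
At €650.00/mo: 23 payments (last €521.95); total interest €2,289.95.
Interest saved = €2,811.90 − €2,289.95 = €521.95.

€521.95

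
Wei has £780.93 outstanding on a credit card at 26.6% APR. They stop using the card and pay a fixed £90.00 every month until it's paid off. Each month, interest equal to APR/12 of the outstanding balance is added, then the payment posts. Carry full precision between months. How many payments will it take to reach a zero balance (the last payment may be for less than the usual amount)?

10 months

Monthly rate r = 26.6%/12 = 2.21667% = 0.0221667.
Recurrence: B ← B·(1+r) − £90.00.
Month 1: interest £17.31; balance after payment £708.24.
Month 2: interest £15.70; balance after payment £633.94.
Closed form: n = −ln(1 − rB₀/P)/ln(1+r) = −ln(0.80766)/ln(1.02217) ≈ 9.743, so the balance reaches zero during payment 10.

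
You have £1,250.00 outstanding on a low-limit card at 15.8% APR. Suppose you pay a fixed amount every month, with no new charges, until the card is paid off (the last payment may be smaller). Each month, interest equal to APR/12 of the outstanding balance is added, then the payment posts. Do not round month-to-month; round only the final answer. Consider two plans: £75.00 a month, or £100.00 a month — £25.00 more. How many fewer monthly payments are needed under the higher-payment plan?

5 fewer payments

Monthly rate r = 15.8%/12 = 1.31667% = 0.0131667.
At £75.00/mo: n = ⌈−ln(1 − rB₀/P)/ln(1+r)⌉ = 19 payments (last £70.53); total interest = total paid − £1,250.00 = £170.53.
At £100.00/mo: 14 payments (last £74.85); total interest £124.85.
Payments saved = 19 − 14 = 5.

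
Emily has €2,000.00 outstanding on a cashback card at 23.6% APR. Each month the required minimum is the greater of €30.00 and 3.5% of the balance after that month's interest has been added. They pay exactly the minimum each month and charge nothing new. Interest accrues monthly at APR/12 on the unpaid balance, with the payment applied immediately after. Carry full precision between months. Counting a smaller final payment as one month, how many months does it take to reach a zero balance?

95 months

Monthly rate r = 23.6%/12 = 1.96667% = 0.0196667.
While 3.5% of the post-interest balance exceeds €30.00, each month B ← (B·(1+r))·(1 − 0.035), i.e. B shrinks by the factor (1+r)·0.965 = 0.98398.
This holds for months 1–54. Entering month 55 the balance is €836.08; 3.5% of the post-interest balance is now below €30.00, so the flat €30.00 minimum applies from here.
From month 55 a fixed €30.00 at rate r clears €836.08 in 41 more payments. Total: 54 + 41 = 95 months.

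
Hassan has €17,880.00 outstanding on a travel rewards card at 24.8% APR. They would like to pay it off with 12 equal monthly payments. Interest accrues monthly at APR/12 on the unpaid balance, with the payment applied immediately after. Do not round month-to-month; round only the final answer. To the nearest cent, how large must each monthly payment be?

Monthly rate r = 24.8%/12 = 2.06667% = 0.0206667.
Level-payment amortization: P = B₀·r / (1 − (1+r)^(−n)) = 17880.00·0.0206667 / (1 − 1.02067^(−12)).
Denominator 1 − (1+r)^(−12) = 0.217664892.
P = 369.52 / 0.217664892 ≈ 1697.66.

€1,697.66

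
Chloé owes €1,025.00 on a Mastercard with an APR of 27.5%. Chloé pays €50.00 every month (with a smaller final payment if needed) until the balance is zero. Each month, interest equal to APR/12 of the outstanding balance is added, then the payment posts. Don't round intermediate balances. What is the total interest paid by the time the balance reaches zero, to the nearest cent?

Monthly rate r = 27.5%/12 = 2.29167% = 0.0229167.
Payoff takes n = ⌈−ln(1 − rB₀/P)/ln(1+r)⌉ = ⌈28.003⌉ = 29 payments; the last is €0.14.
Total paid = 28·€50.00 + €0.14 = €1,400.14.
Total interest = total paid − principal = €1,400.14 − €1,025.00 = €375.14.

€375.14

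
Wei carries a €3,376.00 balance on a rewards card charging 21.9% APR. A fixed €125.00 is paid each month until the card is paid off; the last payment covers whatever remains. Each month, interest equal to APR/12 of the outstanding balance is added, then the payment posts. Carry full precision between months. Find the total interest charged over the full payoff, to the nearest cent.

Monthly rate r = 21.9%/12 = 1.825% = 0.01825.
Payoff takes n = ⌈−ln(1 − rB₀/P)/ln(1+r)⌉ = ⌈37.546⌉ = 38 payments; the last is €68.55.
Total paid = 37·€125.00 + €68.55 = €4,693.55.
Total interest = total paid − principal = €4,693.55 − €3,376.00 = €1,317.55.

€1,317.55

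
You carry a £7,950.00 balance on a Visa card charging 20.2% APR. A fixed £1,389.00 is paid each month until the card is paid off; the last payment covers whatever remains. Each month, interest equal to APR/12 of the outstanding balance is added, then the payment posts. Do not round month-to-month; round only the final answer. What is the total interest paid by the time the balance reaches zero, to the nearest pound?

£480

Monthly rate r = 20.2%/12 = 1.68333% = 0.0168333.
Payoff takes n = ⌈−ln(1 − rB₀/P)/ln(1+r)⌉ = ⌈6.069⌉ = 7 payments; the last is £96.41.
Total paid = 6·£1,389.00 + £96.41 = £8,430.41.
Total interest = total paid − principal = £8,430.41 − £7,950.00 = £480.41.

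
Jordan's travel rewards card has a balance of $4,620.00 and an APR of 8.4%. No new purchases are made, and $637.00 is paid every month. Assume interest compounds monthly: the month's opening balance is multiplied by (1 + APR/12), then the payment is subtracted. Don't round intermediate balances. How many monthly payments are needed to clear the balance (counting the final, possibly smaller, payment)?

Monthly rate r = 8.4%/12 = 0.7% = 0.007.
Recurrence: B ← B·(1+r) − $637.00.
Month 1: interest $32.34; balance after payment $4,015.34.
Month 2: interest $28.11; balance after payment $3,406.45.
Closed form: n = −ln(1 − rB₀/P)/ln(1+r) = −ln(0.94923)/ln(1.007) ≈ 7.469, so the balance reaches zero during payment 8.

8 months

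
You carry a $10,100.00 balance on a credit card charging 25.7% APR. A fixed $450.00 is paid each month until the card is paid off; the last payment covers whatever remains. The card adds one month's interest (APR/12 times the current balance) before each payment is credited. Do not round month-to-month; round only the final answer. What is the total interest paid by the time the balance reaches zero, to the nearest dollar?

Monthly rate r = 25.7%/12 = 2.14167% = 0.0214167.
Payoff takes n = ⌈−ln(1 − rB₀/P)/ln(1+r)⌉ = ⌈30.922⌉ = 31 payments; the last is $415.05.
Total paid = 30·$450.00 + $415.05 = $13,915.05.
Total interest = total paid − principal = $13,915.05 − $10,100.00 = $3,815.05.

$3,815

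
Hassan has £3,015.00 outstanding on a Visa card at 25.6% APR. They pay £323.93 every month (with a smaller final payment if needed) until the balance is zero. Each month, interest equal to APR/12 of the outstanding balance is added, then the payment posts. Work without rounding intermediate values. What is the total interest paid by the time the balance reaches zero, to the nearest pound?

Monthly rate r = 25.6%/12 = 2.13333% = 0.0213333.
Payoff takes n = ⌈−ln(1 − rB₀/P)/ln(1+r)⌉ = ⌈10.486⌉ = 11 payments; the last is £158.26.
Total paid = 10·£323.93 + £158.26 = £3,397.56.
Total interest = total paid − principal = £3,397.56 − £3,015.00 = £382.56.

£383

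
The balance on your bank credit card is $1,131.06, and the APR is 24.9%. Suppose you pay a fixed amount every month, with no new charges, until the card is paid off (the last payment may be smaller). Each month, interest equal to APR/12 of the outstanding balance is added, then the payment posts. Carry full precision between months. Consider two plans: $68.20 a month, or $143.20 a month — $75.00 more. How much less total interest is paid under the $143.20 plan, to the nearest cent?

Monthly rate r = 24.9%/12 = 2.075% = 0.02075.
At $68.20/mo: n = ⌈−ln(1 − rB₀/P)/ln(1+r)⌉ = 21 payments (last $36.82); total interest = total paid − $1,131.06 = $269.76.
At $143.20/mo: 9 payments (last $102.78); total interest $117.32.
Interest saved = $269.76 − $117.32 = $152.44.

$152.44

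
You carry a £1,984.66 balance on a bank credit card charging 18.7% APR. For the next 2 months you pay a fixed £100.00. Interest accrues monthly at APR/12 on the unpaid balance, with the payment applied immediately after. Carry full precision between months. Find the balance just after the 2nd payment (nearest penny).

£1,845.44

Monthly rate r = 18.7%/12 = 1.55833% = 0.0155833.
Each month: B ← B·(1+r) − £100.00.
Month 1: interest £30.93; balance after payment £1,915.59.
Month 2: interest £29.85; balance after payment £1,845.44.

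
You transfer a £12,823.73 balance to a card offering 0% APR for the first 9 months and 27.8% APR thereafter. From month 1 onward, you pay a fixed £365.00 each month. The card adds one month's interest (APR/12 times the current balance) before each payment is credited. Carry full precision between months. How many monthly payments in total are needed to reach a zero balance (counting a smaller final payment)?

50 months

Promo months 1–9 at r₀ = 0%/12 = 0; months 10+ at r₁ = 27.8%/12 = 0.0231667.
After month 9 (no interest yet): B = £12,823.73 − 9·£365.00 = £9,538.73.
Then at r₁ with £365.00/mo: n₂ = −ln(1 − r₁·B/P)/ln(1+r₁) ≈ 40.60 → 41 more payments.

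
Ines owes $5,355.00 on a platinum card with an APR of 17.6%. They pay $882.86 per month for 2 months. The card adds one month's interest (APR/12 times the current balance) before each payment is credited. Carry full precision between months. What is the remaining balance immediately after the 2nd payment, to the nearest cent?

$3,734.56

Monthly rate r = 17.6%/12 = 1.46667% = 0.0146667.
Each month: B ← B·(1+r) − $882.86.
Month 1: interest $78.54; balance after payment $4,550.68.
Month 2: interest $66.74; balance after payment $3,734.56.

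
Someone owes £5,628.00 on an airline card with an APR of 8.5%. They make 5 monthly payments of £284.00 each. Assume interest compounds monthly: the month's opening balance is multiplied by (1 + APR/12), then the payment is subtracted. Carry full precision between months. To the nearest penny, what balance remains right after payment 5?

£4,389.91

Monthly rate r = 8.5%/12 = 0.708333% = 0.00708333.
Each month: B ← B·(1+r) − £284.00.
Month 1: interest £39.86; balance after payment £5,383.86.
Month 2: interest £38.14; balance after payment £5,138.00.
Month 3: interest £36.39; balance after payment £4,890.39.
Month 4: interest £34.64; balance after payment £4,641.04.
Month 5: interest £32.87; balance after payment £4,389.91.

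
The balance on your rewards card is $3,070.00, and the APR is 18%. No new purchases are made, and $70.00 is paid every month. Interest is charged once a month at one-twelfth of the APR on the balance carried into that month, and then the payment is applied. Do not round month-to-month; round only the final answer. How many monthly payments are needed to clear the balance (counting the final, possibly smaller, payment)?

73 months

Monthly rate r = 18%/12 = 1.5% = 0.015.
Recurrence: B ← B·(1+r) − $70.00.
Month 1: interest $46.05; balance after payment $3,046.05.
Month 2: interest $45.69; balance after payment $3,021.74.
Closed form: n = −ln(1 − rB₀/P)/ln(1+r) = −ln(0.34214)/ln(1.015) ≈ 72.037, so the balance reaches zero during payment 73.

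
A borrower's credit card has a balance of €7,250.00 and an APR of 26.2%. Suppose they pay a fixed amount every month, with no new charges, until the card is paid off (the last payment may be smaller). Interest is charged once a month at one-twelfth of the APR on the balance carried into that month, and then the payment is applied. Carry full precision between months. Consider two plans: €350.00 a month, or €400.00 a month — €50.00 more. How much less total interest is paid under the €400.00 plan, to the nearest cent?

€425.08

Monthly rate r = 26.2%/12 = 2.18333% = 0.0218333.
At €350.00/mo: n = ⌈−ln(1 − rB₀/P)/ln(1+r)⌉ = 28 payments (last €305.10); total interest = total paid − €7,250.00 = €2,505.10.
At €400.00/mo: 24 payments (last €130.02); total interest €2,080.02.
Interest saved = €2,505.10 − €2,080.02 = €425.08.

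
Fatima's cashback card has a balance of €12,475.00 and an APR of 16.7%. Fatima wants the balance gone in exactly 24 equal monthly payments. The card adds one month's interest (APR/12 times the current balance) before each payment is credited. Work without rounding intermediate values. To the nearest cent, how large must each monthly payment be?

Monthly rate r = 16.7%/12 = 1.39167% = 0.0139167.
Level-payment amortization: P = B₀·r / (1 − (1+r)^(−n)) = 12475.00·0.0139167 / (1 − 1.01392^(−24)).
Denominator 1 − (1+r)^(−24) = 0.28229543.
P = 173.61 / 0.28229543 ≈ 615.00.

€615.00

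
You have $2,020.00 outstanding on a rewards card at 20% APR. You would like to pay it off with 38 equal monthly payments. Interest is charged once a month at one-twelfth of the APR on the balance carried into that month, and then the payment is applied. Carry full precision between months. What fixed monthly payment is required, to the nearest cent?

$72.18

Monthly rate r = 20%/12 = 1.66667% = 0.0166667.
Level-payment amortization: P = B₀·r / (1 − (1+r)^(−n)) = 2020.00·0.0166667 / (1 − 1.01667^(−38)).
Denominator 1 − (1+r)^(−38) = 0.466402502.
P = 33.6667 / 0.466402502 ≈ 72.18.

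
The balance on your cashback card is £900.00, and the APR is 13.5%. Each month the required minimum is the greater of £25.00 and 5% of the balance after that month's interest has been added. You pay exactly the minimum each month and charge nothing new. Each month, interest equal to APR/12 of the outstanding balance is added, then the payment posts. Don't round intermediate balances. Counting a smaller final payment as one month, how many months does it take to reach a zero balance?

38 months

Monthly rate r = 13.5%/12 = 1.125% = 0.01125.
While 5% of the post-interest balance exceeds £25.00, each month B ← (B·(1+r))·(1 − 0.05), i.e. B shrinks by the factor (1+r)·0.95 = 0.96069.
This holds for months 1–15. Entering month 16 the balance is £493.14; 5% of the post-interest balance is now below £25.00, so the flat £25.00 minimum applies from here.
From month 16 a fixed £25.00 at rate r clears £493.14 in 23 more payments. Total: 15 + 23 = 38 months.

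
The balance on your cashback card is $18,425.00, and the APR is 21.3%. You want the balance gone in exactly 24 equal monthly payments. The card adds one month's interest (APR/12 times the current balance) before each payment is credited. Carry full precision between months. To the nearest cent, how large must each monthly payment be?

Monthly rate r = 21.3%/12 = 1.775% = 0.01775.
Level-payment amortization: P = B₀·r / (1 − (1+r)^(−n)) = 18425.00·0.01775 / (1 − 1.01775^(−24)).
Denominator 1 − (1+r)^(−24) = 0.344438659.
P = 327.044 / 0.344438659 ≈ 949.50.

$949.50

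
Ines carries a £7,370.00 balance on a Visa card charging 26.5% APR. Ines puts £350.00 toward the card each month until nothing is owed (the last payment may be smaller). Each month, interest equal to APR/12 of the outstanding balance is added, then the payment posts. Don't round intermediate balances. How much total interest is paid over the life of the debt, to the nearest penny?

£2,653.71

Monthly rate r = 26.5%/12 = 2.20833% = 0.0220833.
Payoff takes n = ⌈−ln(1 − rB₀/P)/ln(1+r)⌉ = ⌈28.637⌉ = 29 payments; the last is £223.71.
Total paid = 28·£350.00 + £223.71 = £10,023.71.
Total interest = total paid − principal = £10,023.71 − £7,370.00 = £2,653.71.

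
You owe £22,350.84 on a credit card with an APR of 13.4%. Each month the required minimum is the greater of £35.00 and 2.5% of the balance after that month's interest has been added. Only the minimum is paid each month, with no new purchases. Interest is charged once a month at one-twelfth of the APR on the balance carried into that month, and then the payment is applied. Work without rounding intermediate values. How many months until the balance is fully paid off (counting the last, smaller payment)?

249 months

Monthly rate r = 13.4%/12 = 1.11667% = 0.0111667.
While 2.5% of the post-interest balance exceeds £35.00, each month B ← (B·(1+r))·(1 − 0.025), i.e. B shrinks by the factor (1+r)·0.975 = 0.98589.
This holds for months 1–196. Entering month 197 the balance is £1,378.66; 2.5% of the post-interest balance is now below £35.00, so the flat £35.00 minimum applies from here.
From month 197 a fixed £35.00 at rate r clears £1,378.66 in 53 more payments. Total: 196 + 53 = 249 months.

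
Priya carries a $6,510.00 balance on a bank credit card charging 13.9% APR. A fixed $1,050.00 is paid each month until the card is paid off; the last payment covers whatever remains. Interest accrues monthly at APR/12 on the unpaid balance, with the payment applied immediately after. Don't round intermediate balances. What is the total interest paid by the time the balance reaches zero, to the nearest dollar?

Monthly rate r = 13.9%/12 = 1.15833% = 0.0115833.
Payoff takes n = ⌈−ln(1 − rB₀/P)/ln(1+r)⌉ = ⌈6.471⌉ = 7 payments; the last is $496.15.
Total paid = 6·$1,050.00 + $496.15 = $6,796.15.
Total interest = total paid − principal = $6,796.15 − $6,510.00 = $286.15.

$286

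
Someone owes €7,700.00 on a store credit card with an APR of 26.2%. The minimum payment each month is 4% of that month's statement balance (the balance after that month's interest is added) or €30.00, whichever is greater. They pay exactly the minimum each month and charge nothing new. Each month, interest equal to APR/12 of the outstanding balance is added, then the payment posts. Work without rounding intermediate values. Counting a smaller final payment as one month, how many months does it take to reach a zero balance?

Monthly rate r = 26.2%/12 = 2.18333% = 0.0218333.
While 4% of the post-interest balance exceeds €30.00, each month B ← (B·(1+r))·(1 − 0.04), i.e. B shrinks by the factor (1+r)·0.96 = 0.98096.
This holds for months 1–123. Entering month 124 the balance is €723.77; 4% of the post-interest balance is now below €30.00, so the flat €30.00 minimum applies from here.
From month 124 a fixed €30.00 at rate r clears €723.77 in 35 more payments. Total: 123 + 35 = 158 months.

158 months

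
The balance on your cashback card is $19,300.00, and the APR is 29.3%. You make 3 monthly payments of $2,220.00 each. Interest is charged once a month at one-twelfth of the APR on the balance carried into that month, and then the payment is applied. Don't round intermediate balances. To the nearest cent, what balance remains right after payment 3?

$13,924.59

Monthly rate r = 29.3%/12 = 2.44167% = 0.0244167.
Each month: B ← B·(1+r) − $2,220.00.
Month 1: interest $471.24; balance after payment $17,551.24.
Month 2: interest $428.54; balance after payment $15,759.78.
Month 3: interest $384.80; balance after payment $13,924.59.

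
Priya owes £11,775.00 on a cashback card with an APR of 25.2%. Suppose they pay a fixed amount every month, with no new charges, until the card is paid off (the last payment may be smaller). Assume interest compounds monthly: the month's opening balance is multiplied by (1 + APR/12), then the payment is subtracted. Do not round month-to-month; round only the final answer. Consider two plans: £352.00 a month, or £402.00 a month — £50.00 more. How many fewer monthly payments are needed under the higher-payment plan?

Monthly rate r = 25.2%/12 = 2.1% = 0.021.
At £352.00/mo: n = ⌈−ln(1 − rB₀/P)/ln(1+r)⌉ = 59 payments (last £117.78); total interest = total paid − £11,775.00 = £8,758.78.
At £402.00/mo: 46 payments (last £379.13); total interest £6,694.13.
Payments saved = 59 − 46 = 13.

13 fewer payments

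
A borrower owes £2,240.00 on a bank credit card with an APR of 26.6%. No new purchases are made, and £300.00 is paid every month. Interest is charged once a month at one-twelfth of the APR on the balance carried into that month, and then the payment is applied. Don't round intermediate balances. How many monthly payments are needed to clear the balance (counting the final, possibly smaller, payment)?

9 payments

Monthly rate r = 26.6%/12 = 2.21667% = 0.0221667.
Recurrence: B ← B·(1+r) − £300.00.
Month 1: interest £49.65; balance after payment £1,989.65.
Month 2: interest £44.10; balance after payment £1,733.76.
Closed form: n = −ln(1 − rB₀/P)/ln(1+r) = −ln(0.83449)/ln(1.02217) ≈ 8.253, so the balance reaches zero during payment 9.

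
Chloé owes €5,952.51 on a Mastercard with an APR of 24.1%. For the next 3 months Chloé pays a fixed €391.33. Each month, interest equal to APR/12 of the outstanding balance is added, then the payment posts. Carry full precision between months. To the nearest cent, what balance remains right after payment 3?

€5,120.67

Monthly rate r = 24.1%/12 = 2.00833% = 0.0200833.
Each month: B ← B·(1+r) − €391.33.
Month 1: interest €119.55; balance after payment €5,680.73.
Month 2: interest €114.09; balance after payment €5,403.48.
Month 3: interest €108.52; balance after payment €5,120.67.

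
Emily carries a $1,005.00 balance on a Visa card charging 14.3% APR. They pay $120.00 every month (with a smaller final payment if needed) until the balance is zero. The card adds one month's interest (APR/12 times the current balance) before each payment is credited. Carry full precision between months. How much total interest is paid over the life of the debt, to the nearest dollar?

$60

Monthly rate r = 14.3%/12 = 1.19167% = 0.0119167.
Payoff takes n = ⌈−ln(1 − rB₀/P)/ln(1+r)⌉ = ⌈8.875⌉ = 9 payments; the last is $105.13.
Total paid = 8·$120.00 + $105.13 = $1,065.13.
Total interest = total paid − principal = $1,065.13 − $1,005.00 = $60.13.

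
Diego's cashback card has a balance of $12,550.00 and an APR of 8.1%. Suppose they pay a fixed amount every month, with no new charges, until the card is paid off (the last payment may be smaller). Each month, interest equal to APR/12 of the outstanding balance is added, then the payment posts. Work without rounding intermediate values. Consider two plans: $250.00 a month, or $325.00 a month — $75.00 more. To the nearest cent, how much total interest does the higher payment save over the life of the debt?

$787.52

Monthly rate r = 8.1%/12 = 0.675% = 0.00675.
At $250.00/mo: n = ⌈−ln(1 − rB₀/P)/ln(1+r)⌉ = 62 payments (last $126.86); total interest = total paid − $12,550.00 = $2,826.86.
At $325.00/mo: 45 payments (last $289.34); total interest $2,039.34.
Interest saved = $2,826.86 − $2,039.34 = $787.52.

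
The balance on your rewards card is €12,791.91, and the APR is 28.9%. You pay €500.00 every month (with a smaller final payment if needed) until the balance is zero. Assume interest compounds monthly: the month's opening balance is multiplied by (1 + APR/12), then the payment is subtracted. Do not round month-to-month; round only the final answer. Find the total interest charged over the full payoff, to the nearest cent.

Monthly rate r = 28.9%/12 = 2.40833% = 0.0240833.
Payoff takes n = ⌈−ln(1 − rB₀/P)/ln(1+r)⌉ = ⌈40.234⌉ = 41 payments; the last is €118.11.
Total paid = 40·€500.00 + €118.11 = €20,118.11.
Total interest = total paid − principal = €20,118.11 − €12,791.91 = €7,326.20.

€7,326.20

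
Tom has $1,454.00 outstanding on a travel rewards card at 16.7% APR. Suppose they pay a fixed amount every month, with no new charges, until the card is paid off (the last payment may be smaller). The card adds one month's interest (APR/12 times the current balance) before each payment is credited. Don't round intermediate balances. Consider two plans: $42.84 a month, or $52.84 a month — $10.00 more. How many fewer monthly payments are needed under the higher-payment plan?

12 fewer payments

Monthly rate r = 16.7%/12 = 1.39167% = 0.0139167.
At $42.84/mo: n = ⌈−ln(1 − rB₀/P)/ln(1+r)⌉ = 47 payments (last $11.03); total interest = total paid − $1,454.00 = $527.67.
At $52.84/mo: 35 payments (last $49.32); total interest $391.88.
Payments saved = 47 − 35 = 12.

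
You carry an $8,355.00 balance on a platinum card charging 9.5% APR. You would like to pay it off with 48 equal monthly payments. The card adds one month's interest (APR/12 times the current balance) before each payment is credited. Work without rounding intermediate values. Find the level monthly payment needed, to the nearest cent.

$209.90

Monthly rate r = 9.5%/12 = 0.791667% = 0.00791667.
Level-payment amortization: P = B₀·r / (1 − (1+r)^(−n)) = 8355.00·0.00791667 / (1 − 1.00792^(−48)).
Denominator 1 − (1+r)^(−48) = 0.31511458.
P = 66.1438 / 0.31511458 ≈ 209.90.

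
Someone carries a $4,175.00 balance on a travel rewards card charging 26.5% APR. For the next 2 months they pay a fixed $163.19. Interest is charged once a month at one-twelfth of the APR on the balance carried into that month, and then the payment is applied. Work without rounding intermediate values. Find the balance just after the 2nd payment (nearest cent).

Monthly rate r = 26.5%/12 = 2.20833% = 0.0220833.
Each month: B ← B·(1+r) − $163.19.
Month 1: interest $92.20; balance after payment $4,104.01.
Month 2: interest $90.63; balance after payment $4,031.45.

$4,031.45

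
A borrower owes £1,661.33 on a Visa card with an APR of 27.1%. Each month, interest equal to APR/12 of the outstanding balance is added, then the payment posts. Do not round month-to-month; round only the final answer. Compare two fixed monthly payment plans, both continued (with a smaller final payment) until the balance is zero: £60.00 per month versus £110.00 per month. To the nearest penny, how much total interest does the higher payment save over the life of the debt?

Monthly rate r = 27.1%/12 = 2.25833% = 0.0225833.
At £60.00/mo: n = ⌈−ln(1 − rB₀/P)/ln(1+r)⌉ = 44 payments (last £57.43); total interest = total paid − £1,661.33 = £976.10.
At £110.00/mo: 19 payments (last £74.99); total interest £393.66.
Interest saved = £976.10 − £393.66 = £582.44.

£582.44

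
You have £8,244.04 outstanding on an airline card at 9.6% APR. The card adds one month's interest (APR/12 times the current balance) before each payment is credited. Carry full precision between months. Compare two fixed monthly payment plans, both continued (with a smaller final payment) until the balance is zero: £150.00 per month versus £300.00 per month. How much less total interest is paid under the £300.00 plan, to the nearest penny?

£1,557.46

Monthly rate r = 9.6%/12 = 0.8% = 0.008.
At £150.00/mo: n = ⌈−ln(1 − rB₀/P)/ln(1+r)⌉ = 73 payments (last £104.47); total interest = total paid − £8,244.04 = £2,660.43.
At £300.00/mo: 32 payments (last £47.01); total interest £1,102.97.
Interest saved = £2,660.43 − £1,102.97 = £1,557.46.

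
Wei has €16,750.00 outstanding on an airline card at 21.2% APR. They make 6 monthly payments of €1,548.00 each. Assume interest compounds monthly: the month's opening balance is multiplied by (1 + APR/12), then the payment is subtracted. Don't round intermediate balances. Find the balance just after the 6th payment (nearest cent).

€8,897.78

Monthly rate r = 21.2%/12 = 1.76667% = 0.0176667.
Each month: B ← B·(1+r) − €1,548.00.
Month 1: interest €295.92; balance after payment €15,497.92.
Month 2: interest €273.80; balance after payment €14,223.71.
Month 3: interest €251.29; balance after payment €12,927.00.
Month 4: interest €228.38; balance after payment €11,607.38.
Month 5: interest €205.06; balance after payment €10,264.44.
Month 6: interest €181.34; balance after payment €8,897.78.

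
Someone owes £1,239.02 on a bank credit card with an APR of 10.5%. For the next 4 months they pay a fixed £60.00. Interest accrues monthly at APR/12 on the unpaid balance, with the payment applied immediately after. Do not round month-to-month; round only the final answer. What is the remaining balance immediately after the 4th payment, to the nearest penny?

Monthly rate r = 10.5%/12 = 0.875% = 0.00875.
Each month: B ← B·(1+r) − £60.00.
Month 1: interest £10.84; balance after payment £1,189.86.
Month 2: interest £10.41; balance after payment £1,140.27.
Month 3: interest £9.98; balance after payment £1,090.25.
Month 4: interest £9.54; balance after payment £1,039.79.

£1,039.79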